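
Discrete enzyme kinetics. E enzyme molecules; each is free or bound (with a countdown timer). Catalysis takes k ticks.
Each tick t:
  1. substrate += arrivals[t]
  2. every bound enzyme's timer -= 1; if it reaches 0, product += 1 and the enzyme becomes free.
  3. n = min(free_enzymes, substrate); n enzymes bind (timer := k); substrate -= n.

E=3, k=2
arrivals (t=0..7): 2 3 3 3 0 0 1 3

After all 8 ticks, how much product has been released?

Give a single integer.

t=0: arr=2 -> substrate=0 bound=2 product=0
t=1: arr=3 -> substrate=2 bound=3 product=0
t=2: arr=3 -> substrate=3 bound=3 product=2
t=3: arr=3 -> substrate=5 bound=3 product=3
t=4: arr=0 -> substrate=3 bound=3 product=5
t=5: arr=0 -> substrate=2 bound=3 product=6
t=6: arr=1 -> substrate=1 bound=3 product=8
t=7: arr=3 -> substrate=3 bound=3 product=9

Answer: 9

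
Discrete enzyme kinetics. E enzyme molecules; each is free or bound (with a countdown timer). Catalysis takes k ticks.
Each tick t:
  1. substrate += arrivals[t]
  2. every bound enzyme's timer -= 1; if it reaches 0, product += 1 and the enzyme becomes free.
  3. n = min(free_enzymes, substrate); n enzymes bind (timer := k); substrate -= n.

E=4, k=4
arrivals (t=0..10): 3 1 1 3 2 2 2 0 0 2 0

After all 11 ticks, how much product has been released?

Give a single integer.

Answer: 8

Derivation:
t=0: arr=3 -> substrate=0 bound=3 product=0
t=1: arr=1 -> substrate=0 bound=4 product=0
t=2: arr=1 -> substrate=1 bound=4 product=0
t=3: arr=3 -> substrate=4 bound=4 product=0
t=4: arr=2 -> substrate=3 bound=4 product=3
t=5: arr=2 -> substrate=4 bound=4 product=4
t=6: arr=2 -> substrate=6 bound=4 product=4
t=7: arr=0 -> substrate=6 bound=4 product=4
t=8: arr=0 -> substrate=3 bound=4 product=7
t=9: arr=2 -> substrate=4 bound=4 product=8
t=10: arr=0 -> substrate=4 bound=4 product=8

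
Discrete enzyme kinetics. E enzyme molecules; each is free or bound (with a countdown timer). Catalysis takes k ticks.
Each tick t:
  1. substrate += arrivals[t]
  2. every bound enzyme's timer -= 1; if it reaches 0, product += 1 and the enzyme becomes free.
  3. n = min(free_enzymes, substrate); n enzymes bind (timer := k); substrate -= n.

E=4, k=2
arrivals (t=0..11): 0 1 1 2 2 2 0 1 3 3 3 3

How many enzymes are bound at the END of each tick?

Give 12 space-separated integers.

t=0: arr=0 -> substrate=0 bound=0 product=0
t=1: arr=1 -> substrate=0 bound=1 product=0
t=2: arr=1 -> substrate=0 bound=2 product=0
t=3: arr=2 -> substrate=0 bound=3 product=1
t=4: arr=2 -> substrate=0 bound=4 product=2
t=5: arr=2 -> substrate=0 bound=4 product=4
t=6: arr=0 -> substrate=0 bound=2 product=6
t=7: arr=1 -> substrate=0 bound=1 product=8
t=8: arr=3 -> substrate=0 bound=4 product=8
t=9: arr=3 -> substrate=2 bound=4 product=9
t=10: arr=3 -> substrate=2 bound=4 product=12
t=11: arr=3 -> substrate=4 bound=4 product=13

Answer: 0 1 2 3 4 4 2 1 4 4 4 4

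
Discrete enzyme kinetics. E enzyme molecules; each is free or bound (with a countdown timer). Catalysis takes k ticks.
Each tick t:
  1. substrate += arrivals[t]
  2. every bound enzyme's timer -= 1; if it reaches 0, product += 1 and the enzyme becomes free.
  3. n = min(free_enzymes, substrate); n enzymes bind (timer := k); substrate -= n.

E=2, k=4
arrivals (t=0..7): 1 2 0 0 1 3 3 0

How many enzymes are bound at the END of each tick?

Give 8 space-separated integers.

Answer: 1 2 2 2 2 2 2 2

Derivation:
t=0: arr=1 -> substrate=0 bound=1 product=0
t=1: arr=2 -> substrate=1 bound=2 product=0
t=2: arr=0 -> substrate=1 bound=2 product=0
t=3: arr=0 -> substrate=1 bound=2 product=0
t=4: arr=1 -> substrate=1 bound=2 product=1
t=5: arr=3 -> substrate=3 bound=2 product=2
t=6: arr=3 -> substrate=6 bound=2 product=2
t=7: arr=0 -> substrate=6 bound=2 product=2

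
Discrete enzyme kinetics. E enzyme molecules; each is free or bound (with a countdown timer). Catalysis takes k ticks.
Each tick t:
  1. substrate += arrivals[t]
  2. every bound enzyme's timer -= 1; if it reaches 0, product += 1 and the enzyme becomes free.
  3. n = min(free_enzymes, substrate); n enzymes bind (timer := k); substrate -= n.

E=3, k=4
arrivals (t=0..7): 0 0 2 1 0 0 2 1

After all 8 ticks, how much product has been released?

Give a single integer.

Answer: 3

Derivation:
t=0: arr=0 -> substrate=0 bound=0 product=0
t=1: arr=0 -> substrate=0 bound=0 product=0
t=2: arr=2 -> substrate=0 bound=2 product=0
t=3: arr=1 -> substrate=0 bound=3 product=0
t=4: arr=0 -> substrate=0 bound=3 product=0
t=5: arr=0 -> substrate=0 bound=3 product=0
t=6: arr=2 -> substrate=0 bound=3 product=2
t=7: arr=1 -> substrate=0 bound=3 product=3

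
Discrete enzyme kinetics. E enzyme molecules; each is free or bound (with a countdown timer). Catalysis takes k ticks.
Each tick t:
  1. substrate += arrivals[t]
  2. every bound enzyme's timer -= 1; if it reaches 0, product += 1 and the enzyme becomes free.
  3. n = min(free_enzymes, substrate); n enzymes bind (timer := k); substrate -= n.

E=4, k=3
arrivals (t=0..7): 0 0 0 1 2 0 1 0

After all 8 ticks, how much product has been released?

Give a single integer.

t=0: arr=0 -> substrate=0 bound=0 product=0
t=1: arr=0 -> substrate=0 bound=0 product=0
t=2: arr=0 -> substrate=0 bound=0 product=0
t=3: arr=1 -> substrate=0 bound=1 product=0
t=4: arr=2 -> substrate=0 bound=3 product=0
t=5: arr=0 -> substrate=0 bound=3 product=0
t=6: arr=1 -> substrate=0 bound=3 product=1
t=7: arr=0 -> substrate=0 bound=1 product=3

Answer: 3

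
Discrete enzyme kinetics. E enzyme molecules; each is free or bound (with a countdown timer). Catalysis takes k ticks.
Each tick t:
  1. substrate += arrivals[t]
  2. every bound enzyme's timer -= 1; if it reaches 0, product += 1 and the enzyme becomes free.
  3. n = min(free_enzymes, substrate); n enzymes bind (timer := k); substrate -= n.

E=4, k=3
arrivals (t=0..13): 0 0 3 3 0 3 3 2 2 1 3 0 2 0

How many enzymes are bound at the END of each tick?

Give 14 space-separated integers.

t=0: arr=0 -> substrate=0 bound=0 product=0
t=1: arr=0 -> substrate=0 bound=0 product=0
t=2: arr=3 -> substrate=0 bound=3 product=0
t=3: arr=3 -> substrate=2 bound=4 product=0
t=4: arr=0 -> substrate=2 bound=4 product=0
t=5: arr=3 -> substrate=2 bound=4 product=3
t=6: arr=3 -> substrate=4 bound=4 product=4
t=7: arr=2 -> substrate=6 bound=4 product=4
t=8: arr=2 -> substrate=5 bound=4 product=7
t=9: arr=1 -> substrate=5 bound=4 product=8
t=10: arr=3 -> substrate=8 bound=4 product=8
t=11: arr=0 -> substrate=5 bound=4 product=11
t=12: arr=2 -> substrate=6 bound=4 product=12
t=13: arr=0 -> substrate=6 bound=4 product=12

Answer: 0 0 3 4 4 4 4 4 4 4 4 4 4 4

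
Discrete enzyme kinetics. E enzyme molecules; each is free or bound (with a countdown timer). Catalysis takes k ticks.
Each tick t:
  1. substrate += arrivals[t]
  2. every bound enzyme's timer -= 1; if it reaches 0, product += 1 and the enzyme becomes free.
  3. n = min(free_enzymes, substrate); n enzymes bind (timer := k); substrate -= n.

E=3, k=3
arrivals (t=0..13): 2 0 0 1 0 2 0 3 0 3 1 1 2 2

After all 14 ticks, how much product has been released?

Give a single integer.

Answer: 9

Derivation:
t=0: arr=2 -> substrate=0 bound=2 product=0
t=1: arr=0 -> substrate=0 bound=2 product=0
t=2: arr=0 -> substrate=0 bound=2 product=0
t=3: arr=1 -> substrate=0 bound=1 product=2
t=4: arr=0 -> substrate=0 bound=1 product=2
t=5: arr=2 -> substrate=0 bound=3 product=2
t=6: arr=0 -> substrate=0 bound=2 product=3
t=7: arr=3 -> substrate=2 bound=3 product=3
t=8: arr=0 -> substrate=0 bound=3 product=5
t=9: arr=3 -> substrate=3 bound=3 product=5
t=10: arr=1 -> substrate=3 bound=3 product=6
t=11: arr=1 -> substrate=2 bound=3 product=8
t=12: arr=2 -> substrate=4 bound=3 product=8
t=13: arr=2 -> substrate=5 bound=3 product=9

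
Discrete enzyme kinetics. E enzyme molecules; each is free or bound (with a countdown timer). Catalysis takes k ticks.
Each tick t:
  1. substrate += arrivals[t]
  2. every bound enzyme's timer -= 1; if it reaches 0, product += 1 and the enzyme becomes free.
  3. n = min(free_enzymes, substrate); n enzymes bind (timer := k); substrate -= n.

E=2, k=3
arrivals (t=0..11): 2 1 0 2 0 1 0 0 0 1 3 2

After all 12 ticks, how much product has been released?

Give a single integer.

Answer: 6

Derivation:
t=0: arr=2 -> substrate=0 bound=2 product=0
t=1: arr=1 -> substrate=1 bound=2 product=0
t=2: arr=0 -> substrate=1 bound=2 product=0
t=3: arr=2 -> substrate=1 bound=2 product=2
t=4: arr=0 -> substrate=1 bound=2 product=2
t=5: arr=1 -> substrate=2 bound=2 product=2
t=6: arr=0 -> substrate=0 bound=2 product=4
t=7: arr=0 -> substrate=0 bound=2 product=4
t=8: arr=0 -> substrate=0 bound=2 product=4
t=9: arr=1 -> substrate=0 bound=1 product=6
t=10: arr=3 -> substrate=2 bound=2 product=6
t=11: arr=2 -> substrate=4 bound=2 product=6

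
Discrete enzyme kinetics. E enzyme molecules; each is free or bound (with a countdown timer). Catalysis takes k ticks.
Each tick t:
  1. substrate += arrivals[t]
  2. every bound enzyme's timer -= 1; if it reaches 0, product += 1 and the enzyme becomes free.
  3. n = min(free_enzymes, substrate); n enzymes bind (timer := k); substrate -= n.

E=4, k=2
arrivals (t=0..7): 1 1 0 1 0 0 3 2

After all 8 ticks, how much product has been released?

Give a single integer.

t=0: arr=1 -> substrate=0 bound=1 product=0
t=1: arr=1 -> substrate=0 bound=2 product=0
t=2: arr=0 -> substrate=0 bound=1 product=1
t=3: arr=1 -> substrate=0 bound=1 product=2
t=4: arr=0 -> substrate=0 bound=1 product=2
t=5: arr=0 -> substrate=0 bound=0 product=3
t=6: arr=3 -> substrate=0 bound=3 product=3
t=7: arr=2 -> substrate=1 bound=4 product=3

Answer: 3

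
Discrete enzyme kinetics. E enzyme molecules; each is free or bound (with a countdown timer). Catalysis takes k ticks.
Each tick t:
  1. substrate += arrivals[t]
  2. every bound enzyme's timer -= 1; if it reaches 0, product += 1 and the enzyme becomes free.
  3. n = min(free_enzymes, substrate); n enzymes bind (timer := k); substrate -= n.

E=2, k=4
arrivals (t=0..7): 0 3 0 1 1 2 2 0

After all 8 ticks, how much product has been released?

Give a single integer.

t=0: arr=0 -> substrate=0 bound=0 product=0
t=1: arr=3 -> substrate=1 bound=2 product=0
t=2: arr=0 -> substrate=1 bound=2 product=0
t=3: arr=1 -> substrate=2 bound=2 product=0
t=4: arr=1 -> substrate=3 bound=2 product=0
t=5: arr=2 -> substrate=3 bound=2 product=2
t=6: arr=2 -> substrate=5 bound=2 product=2
t=7: arr=0 -> substrate=5 bound=2 product=2

Answer: 2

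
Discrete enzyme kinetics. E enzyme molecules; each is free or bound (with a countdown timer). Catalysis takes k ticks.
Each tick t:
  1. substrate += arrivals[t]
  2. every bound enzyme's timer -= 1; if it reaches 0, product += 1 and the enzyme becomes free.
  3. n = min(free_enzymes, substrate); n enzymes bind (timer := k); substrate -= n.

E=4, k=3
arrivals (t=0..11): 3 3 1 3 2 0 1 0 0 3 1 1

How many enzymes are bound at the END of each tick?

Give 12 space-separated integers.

Answer: 3 4 4 4 4 4 4 4 4 4 4 4

Derivation:
t=0: arr=3 -> substrate=0 bound=3 product=0
t=1: arr=3 -> substrate=2 bound=4 product=0
t=2: arr=1 -> substrate=3 bound=4 product=0
t=3: arr=3 -> substrate=3 bound=4 product=3
t=4: arr=2 -> substrate=4 bound=4 product=4
t=5: arr=0 -> substrate=4 bound=4 product=4
t=6: arr=1 -> substrate=2 bound=4 product=7
t=7: arr=0 -> substrate=1 bound=4 product=8
t=8: arr=0 -> substrate=1 bound=4 product=8
t=9: arr=3 -> substrate=1 bound=4 product=11
t=10: arr=1 -> substrate=1 bound=4 product=12
t=11: arr=1 -> substrate=2 bound=4 product=12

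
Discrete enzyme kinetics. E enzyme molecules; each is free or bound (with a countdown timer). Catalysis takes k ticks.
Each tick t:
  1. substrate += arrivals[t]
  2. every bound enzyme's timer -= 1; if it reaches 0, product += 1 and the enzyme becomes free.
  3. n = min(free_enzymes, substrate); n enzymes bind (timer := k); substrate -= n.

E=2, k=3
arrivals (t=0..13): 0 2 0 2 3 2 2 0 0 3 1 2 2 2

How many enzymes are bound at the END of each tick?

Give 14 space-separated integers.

t=0: arr=0 -> substrate=0 bound=0 product=0
t=1: arr=2 -> substrate=0 bound=2 product=0
t=2: arr=0 -> substrate=0 bound=2 product=0
t=3: arr=2 -> substrate=2 bound=2 product=0
t=4: arr=3 -> substrate=3 bound=2 product=2
t=5: arr=2 -> substrate=5 bound=2 product=2
t=6: arr=2 -> substrate=7 bound=2 product=2
t=7: arr=0 -> substrate=5 bound=2 product=4
t=8: arr=0 -> substrate=5 bound=2 product=4
t=9: arr=3 -> substrate=8 bound=2 product=4
t=10: arr=1 -> substrate=7 bound=2 product=6
t=11: arr=2 -> substrate=9 bound=2 product=6
t=12: arr=2 -> substrate=11 bound=2 product=6
t=13: arr=2 -> substrate=11 bound=2 product=8

Answer: 0 2 2 2 2 2 2 2 2 2 2 2 2 2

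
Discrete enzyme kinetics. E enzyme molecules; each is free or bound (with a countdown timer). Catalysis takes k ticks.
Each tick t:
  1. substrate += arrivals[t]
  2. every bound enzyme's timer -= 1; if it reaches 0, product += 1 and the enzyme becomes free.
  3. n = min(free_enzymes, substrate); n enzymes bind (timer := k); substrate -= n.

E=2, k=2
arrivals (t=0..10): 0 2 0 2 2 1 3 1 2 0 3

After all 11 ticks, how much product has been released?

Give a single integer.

Answer: 8

Derivation:
t=0: arr=0 -> substrate=0 bound=0 product=0
t=1: arr=2 -> substrate=0 bound=2 product=0
t=2: arr=0 -> substrate=0 bound=2 product=0
t=3: arr=2 -> substrate=0 bound=2 product=2
t=4: arr=2 -> substrate=2 bound=2 product=2
t=5: arr=1 -> substrate=1 bound=2 product=4
t=6: arr=3 -> substrate=4 bound=2 product=4
t=7: arr=1 -> substrate=3 bound=2 product=6
t=8: arr=2 -> substrate=5 bound=2 product=6
t=9: arr=0 -> substrate=3 bound=2 product=8
t=10: arr=3 -> substrate=6 bound=2 product=8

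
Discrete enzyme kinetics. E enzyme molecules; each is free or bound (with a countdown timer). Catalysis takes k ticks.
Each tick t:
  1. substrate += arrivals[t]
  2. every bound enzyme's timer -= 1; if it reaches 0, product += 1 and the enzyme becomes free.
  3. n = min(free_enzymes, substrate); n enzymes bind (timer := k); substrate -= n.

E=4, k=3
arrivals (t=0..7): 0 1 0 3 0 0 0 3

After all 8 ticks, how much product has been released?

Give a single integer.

t=0: arr=0 -> substrate=0 bound=0 product=0
t=1: arr=1 -> substrate=0 bound=1 product=0
t=2: arr=0 -> substrate=0 bound=1 product=0
t=3: arr=3 -> substrate=0 bound=4 product=0
t=4: arr=0 -> substrate=0 bound=3 product=1
t=5: arr=0 -> substrate=0 bound=3 product=1
t=6: arr=0 -> substrate=0 bound=0 product=4
t=7: arr=3 -> substrate=0 bound=3 product=4

Answer: 4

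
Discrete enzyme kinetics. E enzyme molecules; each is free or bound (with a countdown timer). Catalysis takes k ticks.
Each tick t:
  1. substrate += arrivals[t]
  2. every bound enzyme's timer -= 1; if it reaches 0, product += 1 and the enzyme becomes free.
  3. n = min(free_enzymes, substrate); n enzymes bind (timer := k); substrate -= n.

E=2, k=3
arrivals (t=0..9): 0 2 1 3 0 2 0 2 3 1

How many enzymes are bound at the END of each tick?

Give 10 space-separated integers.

Answer: 0 2 2 2 2 2 2 2 2 2

Derivation:
t=0: arr=0 -> substrate=0 bound=0 product=0
t=1: arr=2 -> substrate=0 bound=2 product=0
t=2: arr=1 -> substrate=1 bound=2 product=0
t=3: arr=3 -> substrate=4 bound=2 product=0
t=4: arr=0 -> substrate=2 bound=2 product=2
t=5: arr=2 -> substrate=4 bound=2 product=2
t=6: arr=0 -> substrate=4 bound=2 product=2
t=7: arr=2 -> substrate=4 bound=2 product=4
t=8: arr=3 -> substrate=7 bound=2 product=4
t=9: arr=1 -> substrate=8 bound=2 product=4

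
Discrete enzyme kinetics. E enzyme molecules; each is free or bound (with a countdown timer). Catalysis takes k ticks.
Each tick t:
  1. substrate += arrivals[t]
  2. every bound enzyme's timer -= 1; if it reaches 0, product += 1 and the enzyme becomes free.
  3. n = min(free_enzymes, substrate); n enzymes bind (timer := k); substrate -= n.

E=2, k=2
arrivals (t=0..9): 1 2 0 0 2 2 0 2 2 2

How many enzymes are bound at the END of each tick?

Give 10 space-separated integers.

Answer: 1 2 2 1 2 2 2 2 2 2

Derivation:
t=0: arr=1 -> substrate=0 bound=1 product=0
t=1: arr=2 -> substrate=1 bound=2 product=0
t=2: arr=0 -> substrate=0 bound=2 product=1
t=3: arr=0 -> substrate=0 bound=1 product=2
t=4: arr=2 -> substrate=0 bound=2 product=3
t=5: arr=2 -> substrate=2 bound=2 product=3
t=6: arr=0 -> substrate=0 bound=2 product=5
t=7: arr=2 -> substrate=2 bound=2 product=5
t=8: arr=2 -> substrate=2 bound=2 product=7
t=9: arr=2 -> substrate=4 bound=2 product=7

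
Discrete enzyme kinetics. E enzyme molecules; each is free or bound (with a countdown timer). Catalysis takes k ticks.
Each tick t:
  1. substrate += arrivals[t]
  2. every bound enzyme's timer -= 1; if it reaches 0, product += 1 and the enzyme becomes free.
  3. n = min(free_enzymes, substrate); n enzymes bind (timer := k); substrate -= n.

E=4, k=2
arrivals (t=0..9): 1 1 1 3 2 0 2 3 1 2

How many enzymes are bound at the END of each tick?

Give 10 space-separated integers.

t=0: arr=1 -> substrate=0 bound=1 product=0
t=1: arr=1 -> substrate=0 bound=2 product=0
t=2: arr=1 -> substrate=0 bound=2 product=1
t=3: arr=3 -> substrate=0 bound=4 product=2
t=4: arr=2 -> substrate=1 bound=4 product=3
t=5: arr=0 -> substrate=0 bound=2 product=6
t=6: arr=2 -> substrate=0 bound=3 product=7
t=7: arr=3 -> substrate=1 bound=4 product=8
t=8: arr=1 -> substrate=0 bound=4 product=10
t=9: arr=2 -> substrate=0 bound=4 product=12

Answer: 1 2 2 4 4 2 3 4 4 4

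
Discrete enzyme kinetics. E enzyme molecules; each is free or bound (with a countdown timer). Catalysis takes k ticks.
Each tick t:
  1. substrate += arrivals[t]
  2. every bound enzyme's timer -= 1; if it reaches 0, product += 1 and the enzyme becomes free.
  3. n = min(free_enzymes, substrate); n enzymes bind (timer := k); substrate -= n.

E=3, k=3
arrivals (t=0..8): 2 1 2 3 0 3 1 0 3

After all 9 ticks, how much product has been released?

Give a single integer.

t=0: arr=2 -> substrate=0 bound=2 product=0
t=1: arr=1 -> substrate=0 bound=3 product=0
t=2: arr=2 -> substrate=2 bound=3 product=0
t=3: arr=3 -> substrate=3 bound=3 product=2
t=4: arr=0 -> substrate=2 bound=3 product=3
t=5: arr=3 -> substrate=5 bound=3 product=3
t=6: arr=1 -> substrate=4 bound=3 product=5
t=7: arr=0 -> substrate=3 bound=3 product=6
t=8: arr=3 -> substrate=6 bound=3 product=6

Answer: 6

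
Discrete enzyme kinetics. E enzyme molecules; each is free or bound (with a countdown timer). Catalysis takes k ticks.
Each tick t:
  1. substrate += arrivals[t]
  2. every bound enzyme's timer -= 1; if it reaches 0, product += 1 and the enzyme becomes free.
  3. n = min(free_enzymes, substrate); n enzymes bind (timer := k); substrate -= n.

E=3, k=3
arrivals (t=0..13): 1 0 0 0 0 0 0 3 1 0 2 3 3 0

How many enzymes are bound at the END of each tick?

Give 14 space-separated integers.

t=0: arr=1 -> substrate=0 bound=1 product=0
t=1: arr=0 -> substrate=0 bound=1 product=0
t=2: arr=0 -> substrate=0 bound=1 product=0
t=3: arr=0 -> substrate=0 bound=0 product=1
t=4: arr=0 -> substrate=0 bound=0 product=1
t=5: arr=0 -> substrate=0 bound=0 product=1
t=6: arr=0 -> substrate=0 bound=0 product=1
t=7: arr=3 -> substrate=0 bound=3 product=1
t=8: arr=1 -> substrate=1 bound=3 product=1
t=9: arr=0 -> substrate=1 bound=3 product=1
t=10: arr=2 -> substrate=0 bound=3 product=4
t=11: arr=3 -> substrate=3 bound=3 product=4
t=12: arr=3 -> substrate=6 bound=3 product=4
t=13: arr=0 -> substrate=3 bound=3 product=7

Answer: 1 1 1 0 0 0 0 3 3 3 3 3 3 3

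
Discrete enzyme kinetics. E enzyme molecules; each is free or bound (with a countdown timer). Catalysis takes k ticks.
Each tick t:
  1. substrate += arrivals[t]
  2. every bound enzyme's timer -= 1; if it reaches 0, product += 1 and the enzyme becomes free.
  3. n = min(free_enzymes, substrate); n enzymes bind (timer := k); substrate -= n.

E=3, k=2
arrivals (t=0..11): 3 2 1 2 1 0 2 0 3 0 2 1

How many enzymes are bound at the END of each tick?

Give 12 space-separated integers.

Answer: 3 3 3 3 3 3 2 2 3 3 2 3

Derivation:
t=0: arr=3 -> substrate=0 bound=3 product=0
t=1: arr=2 -> substrate=2 bound=3 product=0
t=2: arr=1 -> substrate=0 bound=3 product=3
t=3: arr=2 -> substrate=2 bound=3 product=3
t=4: arr=1 -> substrate=0 bound=3 product=6
t=5: arr=0 -> substrate=0 bound=3 product=6
t=6: arr=2 -> substrate=0 bound=2 product=9
t=7: arr=0 -> substrate=0 bound=2 product=9
t=8: arr=3 -> substrate=0 bound=3 product=11
t=9: arr=0 -> substrate=0 bound=3 product=11
t=10: arr=2 -> substrate=0 bound=2 product=14
t=11: arr=1 -> substrate=0 bound=3 product=14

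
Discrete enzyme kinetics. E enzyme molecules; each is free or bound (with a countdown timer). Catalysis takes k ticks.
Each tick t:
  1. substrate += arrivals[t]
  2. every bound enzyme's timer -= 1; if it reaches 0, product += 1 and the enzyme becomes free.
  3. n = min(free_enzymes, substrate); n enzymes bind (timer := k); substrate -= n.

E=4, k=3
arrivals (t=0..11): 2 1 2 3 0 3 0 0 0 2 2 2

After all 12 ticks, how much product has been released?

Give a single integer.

t=0: arr=2 -> substrate=0 bound=2 product=0
t=1: arr=1 -> substrate=0 bound=3 product=0
t=2: arr=2 -> substrate=1 bound=4 product=0
t=3: arr=3 -> substrate=2 bound=4 product=2
t=4: arr=0 -> substrate=1 bound=4 product=3
t=5: arr=3 -> substrate=3 bound=4 product=4
t=6: arr=0 -> substrate=1 bound=4 product=6
t=7: arr=0 -> substrate=0 bound=4 product=7
t=8: arr=0 -> substrate=0 bound=3 product=8
t=9: arr=2 -> substrate=0 bound=3 product=10
t=10: arr=2 -> substrate=0 bound=4 product=11
t=11: arr=2 -> substrate=2 bound=4 product=11

Answer: 11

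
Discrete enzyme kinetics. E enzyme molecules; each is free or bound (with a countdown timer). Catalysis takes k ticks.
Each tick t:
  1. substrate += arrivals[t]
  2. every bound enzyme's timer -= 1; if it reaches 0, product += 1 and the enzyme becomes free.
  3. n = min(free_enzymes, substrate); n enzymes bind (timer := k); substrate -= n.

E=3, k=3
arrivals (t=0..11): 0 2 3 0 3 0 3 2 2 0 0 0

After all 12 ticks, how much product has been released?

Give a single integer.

Answer: 9

Derivation:
t=0: arr=0 -> substrate=0 bound=0 product=0
t=1: arr=2 -> substrate=0 bound=2 product=0
t=2: arr=3 -> substrate=2 bound=3 product=0
t=3: arr=0 -> substrate=2 bound=3 product=0
t=4: arr=3 -> substrate=3 bound=3 product=2
t=5: arr=0 -> substrate=2 bound=3 product=3
t=6: arr=3 -> substrate=5 bound=3 product=3
t=7: arr=2 -> substrate=5 bound=3 product=5
t=8: arr=2 -> substrate=6 bound=3 product=6
t=9: arr=0 -> substrate=6 bound=3 product=6
t=10: arr=0 -> substrate=4 bound=3 product=8
t=11: arr=0 -> substrate=3 bound=3 product=9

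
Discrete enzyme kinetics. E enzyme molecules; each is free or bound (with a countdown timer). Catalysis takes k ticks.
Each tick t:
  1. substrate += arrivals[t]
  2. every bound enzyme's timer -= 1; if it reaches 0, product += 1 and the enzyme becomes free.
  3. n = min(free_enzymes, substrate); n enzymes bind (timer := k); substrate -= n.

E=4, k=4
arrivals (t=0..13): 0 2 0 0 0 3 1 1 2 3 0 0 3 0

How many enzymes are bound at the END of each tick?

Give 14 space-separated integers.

t=0: arr=0 -> substrate=0 bound=0 product=0
t=1: arr=2 -> substrate=0 bound=2 product=0
t=2: arr=0 -> substrate=0 bound=2 product=0
t=3: arr=0 -> substrate=0 bound=2 product=0
t=4: arr=0 -> substrate=0 bound=2 product=0
t=5: arr=3 -> substrate=0 bound=3 product=2
t=6: arr=1 -> substrate=0 bound=4 product=2
t=7: arr=1 -> substrate=1 bound=4 product=2
t=8: arr=2 -> substrate=3 bound=4 product=2
t=9: arr=3 -> substrate=3 bound=4 product=5
t=10: arr=0 -> substrate=2 bound=4 product=6
t=11: arr=0 -> substrate=2 bound=4 product=6
t=12: arr=3 -> substrate=5 bound=4 product=6
t=13: arr=0 -> substrate=2 bound=4 product=9

Answer: 0 2 2 2 2 3 4 4 4 4 4 4 4 4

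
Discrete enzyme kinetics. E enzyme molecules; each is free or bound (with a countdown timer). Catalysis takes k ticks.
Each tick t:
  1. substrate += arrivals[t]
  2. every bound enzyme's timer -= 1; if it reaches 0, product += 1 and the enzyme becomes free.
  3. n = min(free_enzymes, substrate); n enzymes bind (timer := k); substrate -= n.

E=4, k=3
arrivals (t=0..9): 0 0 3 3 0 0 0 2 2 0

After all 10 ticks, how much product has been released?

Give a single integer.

t=0: arr=0 -> substrate=0 bound=0 product=0
t=1: arr=0 -> substrate=0 bound=0 product=0
t=2: arr=3 -> substrate=0 bound=3 product=0
t=3: arr=3 -> substrate=2 bound=4 product=0
t=4: arr=0 -> substrate=2 bound=4 product=0
t=5: arr=0 -> substrate=0 bound=3 product=3
t=6: arr=0 -> substrate=0 bound=2 product=4
t=7: arr=2 -> substrate=0 bound=4 product=4
t=8: arr=2 -> substrate=0 bound=4 product=6
t=9: arr=0 -> substrate=0 bound=4 product=6

Answer: 6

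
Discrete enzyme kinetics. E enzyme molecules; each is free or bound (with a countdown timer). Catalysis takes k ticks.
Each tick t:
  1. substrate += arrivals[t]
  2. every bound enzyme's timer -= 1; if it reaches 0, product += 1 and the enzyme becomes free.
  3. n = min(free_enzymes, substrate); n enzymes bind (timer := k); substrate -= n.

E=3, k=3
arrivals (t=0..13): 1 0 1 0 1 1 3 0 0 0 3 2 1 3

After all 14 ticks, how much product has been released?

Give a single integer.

Answer: 9

Derivation:
t=0: arr=1 -> substrate=0 bound=1 product=0
t=1: arr=0 -> substrate=0 bound=1 product=0
t=2: arr=1 -> substrate=0 bound=2 product=0
t=3: arr=0 -> substrate=0 bound=1 product=1
t=4: arr=1 -> substrate=0 bound=2 product=1
t=5: arr=1 -> substrate=0 bound=2 product=2
t=6: arr=3 -> substrate=2 bound=3 product=2
t=7: arr=0 -> substrate=1 bound=3 product=3
t=8: arr=0 -> substrate=0 bound=3 product=4
t=9: arr=0 -> substrate=0 bound=2 product=5
t=10: arr=3 -> substrate=1 bound=3 product=6
t=11: arr=2 -> substrate=2 bound=3 product=7
t=12: arr=1 -> substrate=3 bound=3 product=7
t=13: arr=3 -> substrate=4 bound=3 product=9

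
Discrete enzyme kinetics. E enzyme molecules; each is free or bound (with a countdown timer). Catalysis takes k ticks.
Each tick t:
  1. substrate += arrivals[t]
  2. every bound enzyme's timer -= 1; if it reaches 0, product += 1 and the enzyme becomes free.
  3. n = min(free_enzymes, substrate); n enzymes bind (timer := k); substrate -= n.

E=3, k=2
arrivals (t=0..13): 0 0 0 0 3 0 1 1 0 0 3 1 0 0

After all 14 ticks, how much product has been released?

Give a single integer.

t=0: arr=0 -> substrate=0 bound=0 product=0
t=1: arr=0 -> substrate=0 bound=0 product=0
t=2: arr=0 -> substrate=0 bound=0 product=0
t=3: arr=0 -> substrate=0 bound=0 product=0
t=4: arr=3 -> substrate=0 bound=3 product=0
t=5: arr=0 -> substrate=0 bound=3 product=0
t=6: arr=1 -> substrate=0 bound=1 product=3
t=7: arr=1 -> substrate=0 bound=2 product=3
t=8: arr=0 -> substrate=0 bound=1 product=4
t=9: arr=0 -> substrate=0 bound=0 product=5
t=10: arr=3 -> substrate=0 bound=3 product=5
t=11: arr=1 -> substrate=1 bound=3 product=5
t=12: arr=0 -> substrate=0 bound=1 product=8
t=13: arr=0 -> substrate=0 bound=1 product=8

Answer: 8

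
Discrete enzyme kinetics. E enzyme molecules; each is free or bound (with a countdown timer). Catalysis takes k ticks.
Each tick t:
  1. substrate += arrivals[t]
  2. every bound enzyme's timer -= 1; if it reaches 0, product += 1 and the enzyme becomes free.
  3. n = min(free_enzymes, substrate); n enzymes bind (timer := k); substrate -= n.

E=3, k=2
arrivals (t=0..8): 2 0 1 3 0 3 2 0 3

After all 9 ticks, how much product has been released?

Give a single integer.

t=0: arr=2 -> substrate=0 bound=2 product=0
t=1: arr=0 -> substrate=0 bound=2 product=0
t=2: arr=1 -> substrate=0 bound=1 product=2
t=3: arr=3 -> substrate=1 bound=3 product=2
t=4: arr=0 -> substrate=0 bound=3 product=3
t=5: arr=3 -> substrate=1 bound=3 product=5
t=6: arr=2 -> substrate=2 bound=3 product=6
t=7: arr=0 -> substrate=0 bound=3 product=8
t=8: arr=3 -> substrate=2 bound=3 product=9

Answer: 9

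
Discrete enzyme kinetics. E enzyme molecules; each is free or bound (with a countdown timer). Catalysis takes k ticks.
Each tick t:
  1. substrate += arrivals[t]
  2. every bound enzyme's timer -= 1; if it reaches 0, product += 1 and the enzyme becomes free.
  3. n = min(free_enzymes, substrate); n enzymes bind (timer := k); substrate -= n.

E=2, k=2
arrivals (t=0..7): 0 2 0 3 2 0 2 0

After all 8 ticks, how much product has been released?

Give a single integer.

t=0: arr=0 -> substrate=0 bound=0 product=0
t=1: arr=2 -> substrate=0 bound=2 product=0
t=2: arr=0 -> substrate=0 bound=2 product=0
t=3: arr=3 -> substrate=1 bound=2 product=2
t=4: arr=2 -> substrate=3 bound=2 product=2
t=5: arr=0 -> substrate=1 bound=2 product=4
t=6: arr=2 -> substrate=3 bound=2 product=4
t=7: arr=0 -> substrate=1 bound=2 product=6

Answer: 6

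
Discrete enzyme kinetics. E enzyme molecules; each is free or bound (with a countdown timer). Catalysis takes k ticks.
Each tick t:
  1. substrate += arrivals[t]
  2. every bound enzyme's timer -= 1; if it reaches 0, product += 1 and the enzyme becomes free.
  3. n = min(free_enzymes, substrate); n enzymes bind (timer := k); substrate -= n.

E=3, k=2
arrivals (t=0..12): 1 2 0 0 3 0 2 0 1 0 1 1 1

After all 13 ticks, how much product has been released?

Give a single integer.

t=0: arr=1 -> substrate=0 bound=1 product=0
t=1: arr=2 -> substrate=0 bound=3 product=0
t=2: arr=0 -> substrate=0 bound=2 product=1
t=3: arr=0 -> substrate=0 bound=0 product=3
t=4: arr=3 -> substrate=0 bound=3 product=3
t=5: arr=0 -> substrate=0 bound=3 product=3
t=6: arr=2 -> substrate=0 bound=2 product=6
t=7: arr=0 -> substrate=0 bound=2 product=6
t=8: arr=1 -> substrate=0 bound=1 product=8
t=9: arr=0 -> substrate=0 bound=1 product=8
t=10: arr=1 -> substrate=0 bound=1 product=9
t=11: arr=1 -> substrate=0 bound=2 product=9
t=12: arr=1 -> substrate=0 bound=2 product=10

Answer: 10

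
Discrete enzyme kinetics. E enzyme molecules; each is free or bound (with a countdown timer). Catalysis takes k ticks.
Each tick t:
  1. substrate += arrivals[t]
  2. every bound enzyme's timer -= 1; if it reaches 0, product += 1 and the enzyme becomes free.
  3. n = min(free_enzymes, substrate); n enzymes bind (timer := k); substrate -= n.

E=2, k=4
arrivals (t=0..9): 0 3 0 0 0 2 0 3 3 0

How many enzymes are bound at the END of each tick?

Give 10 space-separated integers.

t=0: arr=0 -> substrate=0 bound=0 product=0
t=1: arr=3 -> substrate=1 bound=2 product=0
t=2: arr=0 -> substrate=1 bound=2 product=0
t=3: arr=0 -> substrate=1 bound=2 product=0
t=4: arr=0 -> substrate=1 bound=2 product=0
t=5: arr=2 -> substrate=1 bound=2 product=2
t=6: arr=0 -> substrate=1 bound=2 product=2
t=7: arr=3 -> substrate=4 bound=2 product=2
t=8: arr=3 -> substrate=7 bound=2 product=2
t=9: arr=0 -> substrate=5 bound=2 product=4

Answer: 0 2 2 2 2 2 2 2 2 2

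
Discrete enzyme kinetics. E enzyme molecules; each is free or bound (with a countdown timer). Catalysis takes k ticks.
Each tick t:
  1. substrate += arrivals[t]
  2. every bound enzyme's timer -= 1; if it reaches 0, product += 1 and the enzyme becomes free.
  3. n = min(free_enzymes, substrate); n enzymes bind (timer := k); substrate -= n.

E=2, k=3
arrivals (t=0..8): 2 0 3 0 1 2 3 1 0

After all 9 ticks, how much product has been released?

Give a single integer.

t=0: arr=2 -> substrate=0 bound=2 product=0
t=1: arr=0 -> substrate=0 bound=2 product=0
t=2: arr=3 -> substrate=3 bound=2 product=0
t=3: arr=0 -> substrate=1 bound=2 product=2
t=4: arr=1 -> substrate=2 bound=2 product=2
t=5: arr=2 -> substrate=4 bound=2 product=2
t=6: arr=3 -> substrate=5 bound=2 product=4
t=7: arr=1 -> substrate=6 bound=2 product=4
t=8: arr=0 -> substrate=6 bound=2 product=4

Answer: 4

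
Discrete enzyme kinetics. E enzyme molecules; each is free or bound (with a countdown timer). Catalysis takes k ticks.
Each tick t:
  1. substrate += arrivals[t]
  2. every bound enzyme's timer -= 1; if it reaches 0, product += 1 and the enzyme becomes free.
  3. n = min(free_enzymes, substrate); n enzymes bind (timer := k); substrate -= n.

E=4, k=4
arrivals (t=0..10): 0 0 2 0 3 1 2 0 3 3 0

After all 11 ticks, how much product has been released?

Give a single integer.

t=0: arr=0 -> substrate=0 bound=0 product=0
t=1: arr=0 -> substrate=0 bound=0 product=0
t=2: arr=2 -> substrate=0 bound=2 product=0
t=3: arr=0 -> substrate=0 bound=2 product=0
t=4: arr=3 -> substrate=1 bound=4 product=0
t=5: arr=1 -> substrate=2 bound=4 product=0
t=6: arr=2 -> substrate=2 bound=4 product=2
t=7: arr=0 -> substrate=2 bound=4 product=2
t=8: arr=3 -> substrate=3 bound=4 product=4
t=9: arr=3 -> substrate=6 bound=4 product=4
t=10: arr=0 -> substrate=4 bound=4 product=6

Answer: 6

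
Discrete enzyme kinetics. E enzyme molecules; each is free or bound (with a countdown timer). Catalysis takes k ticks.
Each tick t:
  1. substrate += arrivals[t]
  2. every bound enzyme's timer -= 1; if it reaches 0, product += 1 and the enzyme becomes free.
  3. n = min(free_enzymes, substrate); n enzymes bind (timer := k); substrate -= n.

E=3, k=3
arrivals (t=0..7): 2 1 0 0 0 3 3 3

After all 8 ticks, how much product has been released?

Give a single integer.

t=0: arr=2 -> substrate=0 bound=2 product=0
t=1: arr=1 -> substrate=0 bound=3 product=0
t=2: arr=0 -> substrate=0 bound=3 product=0
t=3: arr=0 -> substrate=0 bound=1 product=2
t=4: arr=0 -> substrate=0 bound=0 product=3
t=5: arr=3 -> substrate=0 bound=3 product=3
t=6: arr=3 -> substrate=3 bound=3 product=3
t=7: arr=3 -> substrate=6 bound=3 product=3

Answer: 3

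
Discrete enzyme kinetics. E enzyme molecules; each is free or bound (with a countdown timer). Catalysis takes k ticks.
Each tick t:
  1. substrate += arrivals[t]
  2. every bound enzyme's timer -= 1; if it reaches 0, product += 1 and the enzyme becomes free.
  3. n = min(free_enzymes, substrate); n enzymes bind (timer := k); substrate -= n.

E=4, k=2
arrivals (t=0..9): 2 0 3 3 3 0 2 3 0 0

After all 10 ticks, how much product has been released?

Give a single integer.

Answer: 14

Derivation:
t=0: arr=2 -> substrate=0 bound=2 product=0
t=1: arr=0 -> substrate=0 bound=2 product=0
t=2: arr=3 -> substrate=0 bound=3 product=2
t=3: arr=3 -> substrate=2 bound=4 product=2
t=4: arr=3 -> substrate=2 bound=4 product=5
t=5: arr=0 -> substrate=1 bound=4 product=6
t=6: arr=2 -> substrate=0 bound=4 product=9
t=7: arr=3 -> substrate=2 bound=4 product=10
t=8: arr=0 -> substrate=0 bound=3 product=13
t=9: arr=0 -> substrate=0 bound=2 product=14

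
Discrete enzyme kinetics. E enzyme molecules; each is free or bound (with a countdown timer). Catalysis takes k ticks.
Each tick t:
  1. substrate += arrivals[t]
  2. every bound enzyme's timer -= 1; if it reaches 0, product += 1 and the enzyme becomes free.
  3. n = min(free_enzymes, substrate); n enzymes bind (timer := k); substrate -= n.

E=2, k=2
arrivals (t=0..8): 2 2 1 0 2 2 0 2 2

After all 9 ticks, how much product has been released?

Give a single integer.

Answer: 8

Derivation:
t=0: arr=2 -> substrate=0 bound=2 product=0
t=1: arr=2 -> substrate=2 bound=2 product=0
t=2: arr=1 -> substrate=1 bound=2 product=2
t=3: arr=0 -> substrate=1 bound=2 product=2
t=4: arr=2 -> substrate=1 bound=2 product=4
t=5: arr=2 -> substrate=3 bound=2 product=4
t=6: arr=0 -> substrate=1 bound=2 product=6
t=7: arr=2 -> substrate=3 bound=2 product=6
t=8: arr=2 -> substrate=3 bound=2 product=8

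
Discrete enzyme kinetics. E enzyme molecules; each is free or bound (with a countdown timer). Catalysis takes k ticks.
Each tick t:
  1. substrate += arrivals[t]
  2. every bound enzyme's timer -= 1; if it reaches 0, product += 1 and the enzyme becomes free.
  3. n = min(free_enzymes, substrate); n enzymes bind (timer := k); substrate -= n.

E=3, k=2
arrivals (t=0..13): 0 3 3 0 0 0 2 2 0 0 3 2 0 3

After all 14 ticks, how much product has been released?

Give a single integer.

t=0: arr=0 -> substrate=0 bound=0 product=0
t=1: arr=3 -> substrate=0 bound=3 product=0
t=2: arr=3 -> substrate=3 bound=3 product=0
t=3: arr=0 -> substrate=0 bound=3 product=3
t=4: arr=0 -> substrate=0 bound=3 product=3
t=5: arr=0 -> substrate=0 bound=0 product=6
t=6: arr=2 -> substrate=0 bound=2 product=6
t=7: arr=2 -> substrate=1 bound=3 product=6
t=8: arr=0 -> substrate=0 bound=2 product=8
t=9: arr=0 -> substrate=0 bound=1 product=9
t=10: arr=3 -> substrate=0 bound=3 product=10
t=11: arr=2 -> substrate=2 bound=3 product=10
t=12: arr=0 -> substrate=0 bound=2 product=13
t=13: arr=3 -> substrate=2 bound=3 product=13

Answer: 13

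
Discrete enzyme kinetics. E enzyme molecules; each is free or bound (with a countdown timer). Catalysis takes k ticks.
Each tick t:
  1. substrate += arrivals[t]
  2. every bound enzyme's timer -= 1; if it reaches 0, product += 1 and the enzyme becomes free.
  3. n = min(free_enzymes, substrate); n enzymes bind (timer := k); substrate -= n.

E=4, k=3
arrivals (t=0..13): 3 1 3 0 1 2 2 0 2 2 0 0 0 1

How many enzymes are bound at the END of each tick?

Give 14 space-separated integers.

t=0: arr=3 -> substrate=0 bound=3 product=0
t=1: arr=1 -> substrate=0 bound=4 product=0
t=2: arr=3 -> substrate=3 bound=4 product=0
t=3: arr=0 -> substrate=0 bound=4 product=3
t=4: arr=1 -> substrate=0 bound=4 product=4
t=5: arr=2 -> substrate=2 bound=4 product=4
t=6: arr=2 -> substrate=1 bound=4 product=7
t=7: arr=0 -> substrate=0 bound=4 product=8
t=8: arr=2 -> substrate=2 bound=4 product=8
t=9: arr=2 -> substrate=1 bound=4 product=11
t=10: arr=0 -> substrate=0 bound=4 product=12
t=11: arr=0 -> substrate=0 bound=4 product=12
t=12: arr=0 -> substrate=0 bound=1 product=15
t=13: arr=1 -> substrate=0 bound=1 product=16

Answer: 3 4 4 4 4 4 4 4 4 4 4 4 1 1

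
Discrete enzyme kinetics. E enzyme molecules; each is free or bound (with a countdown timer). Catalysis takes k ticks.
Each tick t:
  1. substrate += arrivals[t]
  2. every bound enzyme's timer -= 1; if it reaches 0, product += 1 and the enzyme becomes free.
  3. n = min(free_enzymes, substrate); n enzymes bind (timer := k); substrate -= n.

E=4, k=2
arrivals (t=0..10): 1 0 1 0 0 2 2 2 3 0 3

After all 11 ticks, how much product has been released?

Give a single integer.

Answer: 10

Derivation:
t=0: arr=1 -> substrate=0 bound=1 product=0
t=1: arr=0 -> substrate=0 bound=1 product=0
t=2: arr=1 -> substrate=0 bound=1 product=1
t=3: arr=0 -> substrate=0 bound=1 product=1
t=4: arr=0 -> substrate=0 bound=0 product=2
t=5: arr=2 -> substrate=0 bound=2 product=2
t=6: arr=2 -> substrate=0 bound=4 product=2
t=7: arr=2 -> substrate=0 bound=4 product=4
t=8: arr=3 -> substrate=1 bound=4 product=6
t=9: arr=0 -> substrate=0 bound=3 product=8
t=10: arr=3 -> substrate=0 bound=4 product=10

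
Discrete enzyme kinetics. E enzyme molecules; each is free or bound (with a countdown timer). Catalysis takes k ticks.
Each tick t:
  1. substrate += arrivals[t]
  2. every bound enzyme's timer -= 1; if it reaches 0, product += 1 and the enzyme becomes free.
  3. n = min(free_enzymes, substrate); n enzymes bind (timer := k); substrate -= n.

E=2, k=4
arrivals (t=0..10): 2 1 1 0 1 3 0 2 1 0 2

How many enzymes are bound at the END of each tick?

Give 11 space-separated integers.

t=0: arr=2 -> substrate=0 bound=2 product=0
t=1: arr=1 -> substrate=1 bound=2 product=0
t=2: arr=1 -> substrate=2 bound=2 product=0
t=3: arr=0 -> substrate=2 bound=2 product=0
t=4: arr=1 -> substrate=1 bound=2 product=2
t=5: arr=3 -> substrate=4 bound=2 product=2
t=6: arr=0 -> substrate=4 bound=2 product=2
t=7: arr=2 -> substrate=6 bound=2 product=2
t=8: arr=1 -> substrate=5 bound=2 product=4
t=9: arr=0 -> substrate=5 bound=2 product=4
t=10: arr=2 -> substrate=7 bound=2 product=4

Answer: 2 2 2 2 2 2 2 2 2 2 2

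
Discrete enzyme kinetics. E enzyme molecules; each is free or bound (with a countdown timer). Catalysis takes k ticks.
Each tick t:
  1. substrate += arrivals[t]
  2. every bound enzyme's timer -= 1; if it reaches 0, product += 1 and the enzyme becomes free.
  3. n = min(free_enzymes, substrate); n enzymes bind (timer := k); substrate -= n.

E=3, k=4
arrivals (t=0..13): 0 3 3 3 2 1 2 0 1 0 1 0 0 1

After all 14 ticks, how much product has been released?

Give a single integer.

Answer: 9

Derivation:
t=0: arr=0 -> substrate=0 bound=0 product=0
t=1: arr=3 -> substrate=0 bound=3 product=0
t=2: arr=3 -> substrate=3 bound=3 product=0
t=3: arr=3 -> substrate=6 bound=3 product=0
t=4: arr=2 -> substrate=8 bound=3 product=0
t=5: arr=1 -> substrate=6 bound=3 product=3
t=6: arr=2 -> substrate=8 bound=3 product=3
t=7: arr=0 -> substrate=8 bound=3 product=3
t=8: arr=1 -> substrate=9 bound=3 product=3
t=9: arr=0 -> substrate=6 bound=3 product=6
t=10: arr=1 -> substrate=7 bound=3 product=6
t=11: arr=0 -> substrate=7 bound=3 product=6
t=12: arr=0 -> substrate=7 bound=3 product=6
t=13: arr=1 -> substrate=5 bound=3 product=9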